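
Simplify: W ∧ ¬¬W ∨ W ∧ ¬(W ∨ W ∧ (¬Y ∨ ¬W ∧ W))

W ∧ ¬¬W ∨ W ∧ ¬(W ∨ W ∧ (¬Y ∨ ¬W ∧ W))
= W ∧ ¬¬W ∨ W ∧ ¬(W ∨ W ∧ ¬Y)   — complement / identity
= W ∧ W ∨ W ∧ ¬(W ∨ W ∧ ¬Y)   — double negation
= W ∧ W ∨ W ∧ ¬W   — absorption
= W   — distribution

W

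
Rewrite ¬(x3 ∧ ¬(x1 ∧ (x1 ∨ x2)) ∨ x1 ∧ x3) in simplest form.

¬x3

¬(x3 ∧ ¬(x1 ∧ (x1 ∨ x2)) ∨ x1 ∧ x3)
= ¬(x3 ∧ ¬x1 ∨ x1 ∧ x3)   — absorption
= ¬x3   — distribution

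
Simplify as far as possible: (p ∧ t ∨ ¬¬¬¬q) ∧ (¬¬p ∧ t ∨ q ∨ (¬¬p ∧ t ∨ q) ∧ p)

(p ∧ t ∨ ¬¬¬¬q) ∧ (¬¬p ∧ t ∨ q ∨ (¬¬p ∧ t ∨ q) ∧ p)
= (p ∧ t ∨ ¬¬¬¬q) ∧ (¬¬p ∧ t ∨ q)   [absorption]
= (p ∧ t ∨ ¬¬¬¬q) ∧ (p ∧ t ∨ q)   [double negation]
= (p ∧ t ∨ ¬¬q) ∧ (p ∧ t ∨ q)   [double negation]
= (p ∧ t ∨ q) ∧ (p ∧ t ∨ q)   [double negation]
= p ∧ t ∨ q   [idempotence]

p ∧ t ∨ q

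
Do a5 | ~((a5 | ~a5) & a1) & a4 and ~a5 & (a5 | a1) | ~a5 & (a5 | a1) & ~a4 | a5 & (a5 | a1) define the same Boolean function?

No

E1: a5 | ~((a5 | ~a5) & a1) & a4
    = a5 | ~a1 & a4   [complement / identity]
E2: ~a5 & (a5 | a1) | ~a5 & (a5 | a1) & ~a4 | a5 & (a5 | a1)
    = ~a5 & (a5 | a1) | a5 & (a5 | a1)   [absorption]
    = a5 | a1   [distribution]
These differ: at a1=1, a4=0, a5=0, E1 = 0 but E2 = 1.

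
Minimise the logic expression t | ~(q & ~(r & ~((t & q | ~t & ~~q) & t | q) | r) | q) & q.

t | ~(q & ~(r & ~((t & q | ~t & ~~q) & t | q) | r) | q) & q
= t | ~(q & ~(r & ~((t & q | ~t & q) & t | q) | r) | q) & q
= t | ~(q & ~(r & ~(q & t | q) | r) | q) & q
= t | ~(q & ~(r & ~q | r) | q) & q
= t | ~(q & ~r | q) & q
= t | ~q & q
= t

t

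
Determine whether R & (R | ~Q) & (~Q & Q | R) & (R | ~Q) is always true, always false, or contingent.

contingent

R & (R | ~Q) & (~Q & Q | R) & (R | ~Q)
= R & (R | ~Q) & R & (R | ~Q)   (complement / identity)
= R & (R | ~Q)   (idempotence)
= R   (absorption)
This depends on R, so it is not a constant.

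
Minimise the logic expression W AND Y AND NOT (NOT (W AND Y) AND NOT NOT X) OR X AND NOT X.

W AND Y

W AND Y AND NOT (NOT (W AND Y) AND NOT NOT X) OR X AND NOT X
= W AND Y AND (W AND Y OR NOT X) OR X AND NOT X
= W AND Y OR X AND NOT X
= W AND Y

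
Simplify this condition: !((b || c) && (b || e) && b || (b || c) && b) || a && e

!b || a && e

!((b || c) && (b || e) && b || (b || c) && b) || a && e
= !((b || c) && b || (b || c) && b) || a && e   (absorption)
= !((b || c) && b) || a && e   (idempotence)
= !b || a && e   (absorption)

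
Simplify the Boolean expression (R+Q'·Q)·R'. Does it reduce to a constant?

0

(R+Q'·Q)·R'
= R·R'   (complement / identity)
= 0   (complement)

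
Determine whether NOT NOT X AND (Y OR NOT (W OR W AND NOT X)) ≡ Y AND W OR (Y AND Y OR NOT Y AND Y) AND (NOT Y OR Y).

E1: NOT NOT X AND (Y OR NOT (W OR W AND NOT X))
    = NOT NOT X AND (Y OR NOT W)   — absorption
    = X AND (Y OR NOT W)   — double negation
E2: Y AND W OR (Y AND Y OR NOT Y AND Y) AND (NOT Y OR Y)
    = Y AND W OR Y AND (NOT Y OR Y)   — distribution
    = Y AND W OR Y   — complement / identity
    = Y   — absorption
These differ: at W=0, X=0, Y=1, E1 = 0 but E2 = 1.

No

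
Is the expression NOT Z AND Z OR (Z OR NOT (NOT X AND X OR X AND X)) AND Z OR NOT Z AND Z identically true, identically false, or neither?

neither

NOT Z AND Z OR (Z OR NOT (NOT X AND X OR X AND X)) AND Z OR NOT Z AND Z
= NOT Z AND Z OR (Z OR NOT X) AND Z OR NOT Z AND Z   — distribution
= NOT Z AND Z OR Z OR NOT Z AND Z   — absorption
= Z OR NOT Z AND Z   — complement / identity
= Z   — complement / identity
This depends on Z, so it is not a constant.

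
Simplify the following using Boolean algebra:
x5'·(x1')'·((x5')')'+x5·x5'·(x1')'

x5'·x1

x5'·(x1')'·((x5')')'+x5·x5'·(x1')'
= x5'·(x1')'·x5'+x5·x5'·(x1')'   (double negation)
= x5'·(x1')'   (distribution)
= x5'·x1   (double negation)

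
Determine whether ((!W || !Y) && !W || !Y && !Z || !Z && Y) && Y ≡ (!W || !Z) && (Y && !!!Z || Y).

Yes

E1: ((!W || !Y) && !W || !Y && !Z || !Z && Y) && Y
    = ((!W || !Y) && !W || !Z) && Y   (distribution)
    = (!W || !Z) && Y   (absorption)
E2: (!W || !Z) && (Y && !!!Z || Y)
    = (!W || !Z) && (Y && !Z || Y)   (double negation)
    = (!W || !Z) && Y   (absorption)
Both reduce to (!W || !Z) && Y, so they are equivalent.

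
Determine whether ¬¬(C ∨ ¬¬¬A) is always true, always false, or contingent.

contingent

¬¬(C ∨ ¬¬¬A)
= C ∨ ¬¬¬A
= C ∨ ¬A
This depends on A, C, so it is not a constant.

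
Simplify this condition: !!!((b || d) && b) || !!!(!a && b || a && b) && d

!b

!!!((b || d) && b) || !!!(!a && b || a && b) && d
= !!!((b || d) && b) || !!!b && d   [distribution]
= !!!b || !!!b && d   [absorption]
= !!!b   [absorption]
= !b   [double negation]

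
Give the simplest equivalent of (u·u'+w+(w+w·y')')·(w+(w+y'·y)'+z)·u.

u

(u·u'+w+(w+w·y')')·(w+(w+y'·y)'+z)·u
= (w+(w+w·y')')·(w+(w+y'·y)'+z)·u
= (w+(w+w·y')')·(w+w'+z)·u
= (w+w')·(w+w'+z)·u
= (w+w')·u
= u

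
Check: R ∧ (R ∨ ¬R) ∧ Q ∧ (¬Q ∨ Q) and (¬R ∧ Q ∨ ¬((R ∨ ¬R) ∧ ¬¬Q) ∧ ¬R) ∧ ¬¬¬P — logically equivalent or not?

E1: R ∧ (R ∨ ¬R) ∧ Q ∧ (¬Q ∨ Q)
    = R ∧ Q ∧ (¬Q ∨ Q)   (complement / identity)
    = R ∧ Q   (complement / identity)
E2: (¬R ∧ Q ∨ ¬((R ∨ ¬R) ∧ ¬¬Q) ∧ ¬R) ∧ ¬¬¬P
    = (¬R ∧ Q ∨ ¬((R ∨ ¬R) ∧ ¬¬Q) ∧ ¬R) ∧ ¬P   (double negation)
    = (¬R ∧ Q ∨ ¬¬¬Q ∧ ¬R) ∧ ¬P   (complement / identity)
    = (¬R ∧ Q ∨ ¬Q ∧ ¬R) ∧ ¬P   (double negation)
    = ¬R ∧ ¬P   (distribution)
These differ: at P=0, Q=1, R=0, E1 = 0 but E2 = 1.

No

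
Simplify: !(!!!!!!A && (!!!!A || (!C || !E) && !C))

!(!!!!!!A && (!!!!A || (!C || !E) && !C))
= !(!!!!A && (!!!!A || (!C || !E) && !C))   — double negation
= !(!!!!A && (!!!!A || !C))   — absorption
= !!!!!A   — absorption
= !!!A   — double negation
= !A   — double negation

!A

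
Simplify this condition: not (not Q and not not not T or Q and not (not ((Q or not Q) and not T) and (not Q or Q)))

not (not Q and not not not T or Q and not (not ((Q or not Q) and not T) and (not Q or Q)))
= not (not Q and not not not T or Q and not (not not T and (not Q or Q)))   (complement / identity)
= not (not Q and not not not T or Q and not not not T)   (complement / identity)
= not not not not T   (distribution)
= not not T   (double negation)
= T   (double negation)

T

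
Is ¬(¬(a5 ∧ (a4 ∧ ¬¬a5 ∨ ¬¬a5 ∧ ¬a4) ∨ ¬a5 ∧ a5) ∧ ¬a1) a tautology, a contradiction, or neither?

¬(¬(a5 ∧ (a4 ∧ ¬¬a5 ∨ ¬¬a5 ∧ ¬a4) ∨ ¬a5 ∧ a5) ∧ ¬a1)
= ¬(¬(a5 ∧ ¬¬a5 ∨ ¬a5 ∧ a5) ∧ ¬a1)   [distribution]
= ¬(¬(a5 ∧ a5 ∨ ¬a5 ∧ a5) ∧ ¬a1)   [double negation]
= a5 ∧ a5 ∨ ¬a5 ∧ a5 ∨ a1   [De Morgan]
= a5 ∨ a1   [distribution]
This depends on a1, a5, so it is not a constant.

neither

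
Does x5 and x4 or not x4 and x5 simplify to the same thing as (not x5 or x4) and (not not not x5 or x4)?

No

E1: x5 and x4 or not x4 and x5
    = x5   [distribution]
E2: (not x5 or x4) and (not not not x5 or x4)
    = (not x5 or x4) and (not x5 or x4)   [double negation]
    = not x5 or x4   [idempotence]
These differ: at x4=0, x5=0, E1 = 0 but E2 = 1.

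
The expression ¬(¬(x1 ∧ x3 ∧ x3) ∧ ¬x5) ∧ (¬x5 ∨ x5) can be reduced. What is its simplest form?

x1 ∧ x3 ∨ x5

¬(¬(x1 ∧ x3 ∧ x3) ∧ ¬x5) ∧ (¬x5 ∨ x5)
= ¬(¬(x1 ∧ x3 ∧ x3) ∧ ¬x5)
= ¬(¬(x1 ∧ x3) ∧ ¬x5)
= x1 ∧ x3 ∨ x5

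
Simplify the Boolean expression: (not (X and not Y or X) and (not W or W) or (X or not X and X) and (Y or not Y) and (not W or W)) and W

(not (X and not Y or X) and (not W or W) or (X or not X and X) and (Y or not Y) and (not W or W)) and W
= (not X and (not W or W) or (X or not X and X) and (Y or not Y) and (not W or W)) and W   [absorption]
= (not X and (not W or W) or (X or not X and X) and (not W or W)) and W   [complement / identity]
= (not X and (not W or W) or X and (not W or W)) and W   [complement / identity]
= (not W or W) and W   [distribution]
= W   [complement / identity]

W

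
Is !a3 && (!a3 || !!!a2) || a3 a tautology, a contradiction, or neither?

tautology

!a3 && (!a3 || !!!a2) || a3
= !a3 && (!a3 || !a2) || a3   — double negation
= !a3 || a3   — absorption
= true   — complement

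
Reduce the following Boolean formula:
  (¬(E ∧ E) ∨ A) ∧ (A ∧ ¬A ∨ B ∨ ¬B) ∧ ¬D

(¬(E ∧ E) ∨ A) ∧ (A ∧ ¬A ∨ B ∨ ¬B) ∧ ¬D
= (¬E ∨ A) ∧ (A ∧ ¬A ∨ B ∨ ¬B) ∧ ¬D   — idempotence
= (¬E ∨ A) ∧ (B ∨ ¬B) ∧ ¬D   — complement / identity
= (¬E ∨ A) ∧ ¬D   — complement / identity

(¬E ∨ A) ∧ ¬D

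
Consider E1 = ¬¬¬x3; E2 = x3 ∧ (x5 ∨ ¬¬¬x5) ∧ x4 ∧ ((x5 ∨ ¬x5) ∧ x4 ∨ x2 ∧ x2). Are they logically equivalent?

E1: ¬¬¬x3
    = ¬x3   (double negation)
E2: x3 ∧ (x5 ∨ ¬¬¬x5) ∧ x4 ∧ ((x5 ∨ ¬x5) ∧ x4 ∨ x2 ∧ x2)
    = x3 ∧ (x5 ∨ ¬x5) ∧ x4 ∧ ((x5 ∨ ¬x5) ∧ x4 ∨ x2 ∧ x2)   (double negation)
    = x3 ∧ (x5 ∨ ¬x5) ∧ x4 ∧ ((x5 ∨ ¬x5) ∧ x4 ∨ x2)   (idempotence)
    = x3 ∧ (x5 ∨ ¬x5) ∧ x4   (absorption)
    = x3 ∧ x4   (complement / identity)
These differ: at x2=0, x3=0, x4=0, x5=0, E1 = 1 but E2 = 0.

No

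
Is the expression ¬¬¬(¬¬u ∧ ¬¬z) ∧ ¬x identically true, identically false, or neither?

¬¬¬(¬¬u ∧ ¬¬z) ∧ ¬x
= ¬¬(¬u ∨ ¬z) ∧ ¬x   [De Morgan]
= (¬u ∨ ¬z) ∧ ¬x   [double negation]
This depends on u, x, z, so it is not a constant.

neither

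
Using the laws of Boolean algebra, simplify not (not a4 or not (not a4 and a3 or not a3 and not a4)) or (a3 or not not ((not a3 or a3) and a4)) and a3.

a3

not (not a4 or not (not a4 and a3 or not a3 and not a4)) or (a3 or not not ((not a3 or a3) and a4)) and a3
= not (not a4 or not (not a4 and a3 or not a3 and not a4)) or (a3 or not not a4) and a3
= a4 and (not a4 and a3 or not a3 and not a4) or (a3 or not not a4) and a3
= a4 and not a4 or (a3 or not not a4) and a3
= (a3 or not not a4) and a3
= (a3 or a4) and a3
= a3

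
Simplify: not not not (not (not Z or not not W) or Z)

not Z

not not not (not (not Z or not not W) or Z)
= not not not (Z and not W or Z)   [De Morgan]
= not (Z and not W or Z)   [double negation]
= not Z   [absorption]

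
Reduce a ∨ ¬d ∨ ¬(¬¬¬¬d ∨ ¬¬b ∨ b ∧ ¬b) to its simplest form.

a ∨ ¬d

a ∨ ¬d ∨ ¬(¬¬¬¬d ∨ ¬¬b ∨ b ∧ ¬b)
= a ∨ ¬d ∨ ¬(¬¬¬¬d ∨ ¬¬b)   [complement / identity]
= a ∨ ¬d ∨ ¬¬¬d ∧ ¬b   [De Morgan]
= a ∨ ¬d ∨ ¬d ∧ ¬b   [double negation]
= a ∨ ¬d   [absorption]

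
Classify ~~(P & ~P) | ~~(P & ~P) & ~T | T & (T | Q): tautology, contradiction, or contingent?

contingent

~~(P & ~P) | ~~(P & ~P) & ~T | T & (T | Q)
= ~~(P & ~P) | T & (T | Q)
= P & ~P | T & (T | Q)
= T & (T | Q)
= T
This depends on T, so it is not a constant.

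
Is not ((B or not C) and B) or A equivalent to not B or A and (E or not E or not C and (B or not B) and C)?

Yes

E1: not ((B or not C) and B) or A
    = not B or A
E2: not B or A and (E or not E or not C and (B or not B) and C)
    = not B or A and (E or not E or not C and C)
    = not B or A and (E or not E)
    = not B or A
Both reduce to not B or A, so they are equivalent.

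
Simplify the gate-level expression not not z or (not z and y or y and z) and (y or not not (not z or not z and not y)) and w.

z or y and w

not not z or (not z and y or y and z) and (y or not not (not z or not z and not y)) and w
= not not z or (not z and y or y and z) and (y or not not not z) and w   — absorption
= not not z or y and (y or not not not z) and w   — distribution
= not not z or y and (y or not z) and w   — double negation
= not not z or y and w   — absorption
= z or y and w   — double negation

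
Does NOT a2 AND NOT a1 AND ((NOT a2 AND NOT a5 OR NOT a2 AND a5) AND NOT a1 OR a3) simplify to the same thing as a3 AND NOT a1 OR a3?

E1: NOT a2 AND NOT a1 AND ((NOT a2 AND NOT a5 OR NOT a2 AND a5) AND NOT a1 OR a3)
    = NOT a2 AND NOT a1 AND (NOT a2 AND NOT a1 OR a3)   — distribution
    = NOT a2 AND NOT a1   — absorption
E2: a3 AND NOT a1 OR a3
    = a3   — absorption
These differ: at a1=1, a2=0, a3=1, a5=0, E1 = 0 but E2 = 1.

No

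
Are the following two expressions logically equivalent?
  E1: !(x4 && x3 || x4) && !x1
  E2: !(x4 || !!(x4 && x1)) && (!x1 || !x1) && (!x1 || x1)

E1: !(x4 && x3 || x4) && !x1
    = !x4 && !x1   — absorption
E2: !(x4 || !!(x4 && x1)) && (!x1 || !x1) && (!x1 || x1)
    = !(x4 || x4 && x1) && (!x1 || !x1) && (!x1 || x1)   — double negation
    = !(x4 || x4 && x1) && (!x1 && x1 || !x1)   — distribution
    = !(x4 || x4 && x1) && !x1   — complement / identity
    = !x4 && !x1   — absorption
Both reduce to !x4 && !x1, so they are equivalent.

Yes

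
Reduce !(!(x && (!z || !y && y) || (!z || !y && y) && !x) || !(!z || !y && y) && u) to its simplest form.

!(!(x && (!z || !y && y) || (!z || !y && y) && !x) || !(!z || !y && y) && u)
= !(!(!z || !y && y) || !(!z || !y && y) && u)   (distribution)
= !!(!z || !y && y)   (absorption)
= !z || !y && y   (double negation)
= !z   (complement / identity)

!z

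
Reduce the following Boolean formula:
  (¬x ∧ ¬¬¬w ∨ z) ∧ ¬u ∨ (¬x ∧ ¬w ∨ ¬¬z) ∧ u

(¬x ∧ ¬¬¬w ∨ z) ∧ ¬u ∨ (¬x ∧ ¬w ∨ ¬¬z) ∧ u
= (¬x ∧ ¬w ∨ z) ∧ ¬u ∨ (¬x ∧ ¬w ∨ ¬¬z) ∧ u   (double negation)
= (¬x ∧ ¬w ∨ z) ∧ ¬u ∨ (¬x ∧ ¬w ∨ z) ∧ u   (double negation)
= ¬x ∧ ¬w ∨ z   (distribution)

¬x ∧ ¬w ∨ z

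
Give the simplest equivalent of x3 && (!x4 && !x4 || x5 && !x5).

x3 && !x4

x3 && (!x4 && !x4 || x5 && !x5)
= x3 && !x4 && !x4
= x3 && !x4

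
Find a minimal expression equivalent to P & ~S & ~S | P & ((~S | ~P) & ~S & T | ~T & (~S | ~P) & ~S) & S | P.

P & ~S & ~S | P & ((~S | ~P) & ~S & T | ~T & (~S | ~P) & ~S) & S | P
= P & ~S & ~S | P & (~S | ~P) & ~S & S | P
= P & ~S & ~S | P & ~S & S | P
= P & ~S | P
= P

P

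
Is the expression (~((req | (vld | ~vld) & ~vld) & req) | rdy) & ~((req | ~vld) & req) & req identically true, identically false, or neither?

(~((req | (vld | ~vld) & ~vld) & req) | rdy) & ~((req | ~vld) & req) & req
= (~((req | ~vld) & req) | rdy) & ~((req | ~vld) & req) & req
= ~((req | ~vld) & req) & req
= ~req & req
= 0

identically false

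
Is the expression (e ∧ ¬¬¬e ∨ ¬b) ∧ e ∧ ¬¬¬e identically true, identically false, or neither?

(e ∧ ¬¬¬e ∨ ¬b) ∧ e ∧ ¬¬¬e
= e ∧ ¬¬¬e   (absorption)
= e ∧ ¬e   (double negation)
= False   (complement)

identically false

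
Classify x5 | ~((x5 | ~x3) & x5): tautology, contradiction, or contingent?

x5 | ~((x5 | ~x3) & x5)
= x5 | ~x5
= 1

tautology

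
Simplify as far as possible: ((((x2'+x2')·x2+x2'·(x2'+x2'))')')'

x2

((((x2'+x2')·x2+x2'·(x2'+x2'))')')'
= (((x2'+x2')')')'
= (x2'+x2')'
= (x2')'
= x2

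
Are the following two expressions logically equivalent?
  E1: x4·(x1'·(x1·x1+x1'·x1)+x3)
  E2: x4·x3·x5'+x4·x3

Yes

E1: x4·(x1'·(x1·x1+x1'·x1)+x3)
    = x4·(x1'·x1+x3)
    = x4·x3
E2: x4·x3·x5'+x4·x3
    = x4·x3
Both reduce to x4·x3, so they are equivalent.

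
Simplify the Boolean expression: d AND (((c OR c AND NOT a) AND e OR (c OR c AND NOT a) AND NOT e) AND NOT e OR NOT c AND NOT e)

d AND NOT e

d AND (((c OR c AND NOT a) AND e OR (c OR c AND NOT a) AND NOT e) AND NOT e OR NOT c AND NOT e)
= d AND ((c OR c AND NOT a) AND NOT e OR NOT c AND NOT e)   [distribution]
= d AND (c AND NOT e OR NOT c AND NOT e)   [absorption]
= d AND NOT e   [distribution]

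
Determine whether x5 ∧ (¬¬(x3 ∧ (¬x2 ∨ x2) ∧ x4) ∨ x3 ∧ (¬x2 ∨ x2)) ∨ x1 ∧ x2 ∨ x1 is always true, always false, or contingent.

x5 ∧ (¬¬(x3 ∧ (¬x2 ∨ x2) ∧ x4) ∨ x3 ∧ (¬x2 ∨ x2)) ∨ x1 ∧ x2 ∨ x1
= x5 ∧ (x3 ∧ (¬x2 ∨ x2) ∧ x4 ∨ x3 ∧ (¬x2 ∨ x2)) ∨ x1 ∧ x2 ∨ x1
= x5 ∧ x3 ∧ (¬x2 ∨ x2) ∨ x1 ∧ x2 ∨ x1
= x5 ∧ x3 ∨ x1 ∧ x2 ∨ x1
= x5 ∧ x3 ∨ x1
This depends on x1, x3, x5, so it is not a constant.

contingent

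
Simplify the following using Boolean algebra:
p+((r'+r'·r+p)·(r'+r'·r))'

p+r

p+((r'+r'·r+p)·(r'+r'·r))'
= p+(r'+r'·r)'   — absorption
= p+(r')'   — complement / identity
= p+r   — double negation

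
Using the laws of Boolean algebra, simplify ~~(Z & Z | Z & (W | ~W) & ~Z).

Z

~~(Z & Z | Z & (W | ~W) & ~Z)
= ~~(Z & Z | Z & ~Z)   (complement / identity)
= ~~(Z & (Z | ~Z))   (distribution)
= ~~Z   (complement / identity)
= Z   (double negation)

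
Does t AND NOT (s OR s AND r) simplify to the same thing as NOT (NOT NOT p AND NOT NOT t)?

E1: t AND NOT (s OR s AND r)
    = t AND NOT s
E2: NOT (NOT NOT p AND NOT NOT t)
    = NOT p OR NOT t
These differ: at p=0, r=1, s=1, t=0, E1 = 0 but E2 = 1.

No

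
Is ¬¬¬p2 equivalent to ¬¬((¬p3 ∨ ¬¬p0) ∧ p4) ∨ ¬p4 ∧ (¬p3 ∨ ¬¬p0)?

No

E1: ¬¬¬p2
    = ¬p2   [double negation]
E2: ¬¬((¬p3 ∨ ¬¬p0) ∧ p4) ∨ ¬p4 ∧ (¬p3 ∨ ¬¬p0)
    = (¬p3 ∨ ¬¬p0) ∧ p4 ∨ ¬p4 ∧ (¬p3 ∨ ¬¬p0)   [double negation]
    = ¬p3 ∨ ¬¬p0   [distribution]
    = ¬p3 ∨ p0   [double negation]
These differ: at p0=0, p2=0, p3=1, p4=0, E1 = 1 but E2 = 0.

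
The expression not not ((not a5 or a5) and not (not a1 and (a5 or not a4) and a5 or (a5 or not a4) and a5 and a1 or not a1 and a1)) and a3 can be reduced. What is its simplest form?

not not ((not a5 or a5) and not (not a1 and (a5 or not a4) and a5 or (a5 or not a4) and a5 and a1 or not a1 and a1)) and a3
= (not a5 or a5) and not (not a1 and (a5 or not a4) and a5 or (a5 or not a4) and a5 and a1 or not a1 and a1) and a3   — double negation
= (not a5 or a5) and not (not a1 and (a5 or not a4) and a5 or (a5 or not a4) and a5 and a1) and a3   — complement / identity
= (not a5 or a5) and not ((a5 or not a4) and a5) and a3   — distribution
= (not a5 or a5) and not a5 and a3   — absorption
= not a5 and a3   — complement / identity

not a5 and a3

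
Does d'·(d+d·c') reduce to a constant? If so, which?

yes, False

d'·(d+d·c')
= d'·d   [absorption]
= 0   [complement]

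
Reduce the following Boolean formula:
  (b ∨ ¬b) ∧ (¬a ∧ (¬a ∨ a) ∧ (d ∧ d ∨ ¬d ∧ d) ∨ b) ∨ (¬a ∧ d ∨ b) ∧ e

(b ∨ ¬b) ∧ (¬a ∧ (¬a ∨ a) ∧ (d ∧ d ∨ ¬d ∧ d) ∨ b) ∨ (¬a ∧ d ∨ b) ∧ e
= (b ∨ ¬b) ∧ (¬a ∧ (¬a ∨ a) ∧ d ∨ b) ∨ (¬a ∧ d ∨ b) ∧ e   (distribution)
= ¬a ∧ (¬a ∨ a) ∧ d ∨ b ∨ (¬a ∧ d ∨ b) ∧ e   (complement / identity)
= ¬a ∧ d ∨ b ∨ (¬a ∧ d ∨ b) ∧ e   (complement / identity)
= ¬a ∧ d ∨ b   (absorption)

¬a ∧ d ∨ b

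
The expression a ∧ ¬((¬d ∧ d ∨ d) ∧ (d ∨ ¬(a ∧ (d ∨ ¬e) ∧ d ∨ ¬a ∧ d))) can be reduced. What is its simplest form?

a ∧ ¬((¬d ∧ d ∨ d) ∧ (d ∨ ¬(a ∧ (d ∨ ¬e) ∧ d ∨ ¬a ∧ d)))
= a ∧ ¬((¬d ∧ d ∨ d) ∧ (d ∨ ¬(a ∧ d ∨ ¬a ∧ d)))
= a ∧ ¬((¬d ∧ d ∨ d) ∧ (d ∨ ¬d))
= a ∧ ¬(¬d ∧ d ∨ d)
= a ∧ ¬d

a ∧ ¬d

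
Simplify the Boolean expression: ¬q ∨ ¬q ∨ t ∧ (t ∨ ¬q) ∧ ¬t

¬q ∨ ¬q ∨ t ∧ (t ∨ ¬q) ∧ ¬t
= ¬q ∨ ¬q ∨ t ∧ ¬t   (absorption)
= ¬q ∨ ¬q   (complement / identity)
= ¬q   (idempotence)

¬q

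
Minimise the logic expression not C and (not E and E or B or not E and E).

not C and B

not C and (not E and E or B or not E and E)
= not C and (B or not E and E)
= not C and B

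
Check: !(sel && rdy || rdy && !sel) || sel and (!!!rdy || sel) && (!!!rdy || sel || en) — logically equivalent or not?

E1: !(sel && rdy || rdy && !sel) || sel
    = !rdy || sel   (distribution)
E2: (!!!rdy || sel) && (!!!rdy || sel || en)
    = !!!rdy || sel   (absorption)
    = !rdy || sel   (double negation)
Both reduce to !rdy || sel, so they are equivalent.

Yes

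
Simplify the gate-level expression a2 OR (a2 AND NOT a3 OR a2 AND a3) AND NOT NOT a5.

a2

a2 OR (a2 AND NOT a3 OR a2 AND a3) AND NOT NOT a5
= a2 OR (a2 AND NOT a3 OR a2 AND a3) AND a5   [double negation]
= a2 OR a2 AND a5   [distribution]
= a2   [absorption]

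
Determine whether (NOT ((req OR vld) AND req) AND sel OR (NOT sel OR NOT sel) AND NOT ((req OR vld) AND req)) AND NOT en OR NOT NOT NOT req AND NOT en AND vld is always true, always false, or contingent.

(NOT ((req OR vld) AND req) AND sel OR (NOT sel OR NOT sel) AND NOT ((req OR vld) AND req)) AND NOT en OR NOT NOT NOT req AND NOT en AND vld
= (NOT ((req OR vld) AND req) AND sel OR NOT sel AND NOT ((req OR vld) AND req)) AND NOT en OR NOT NOT NOT req AND NOT en AND vld
= NOT ((req OR vld) AND req) AND NOT en OR NOT NOT NOT req AND NOT en AND vld
= NOT req AND NOT en OR NOT NOT NOT req AND NOT en AND vld
= NOT req AND NOT en OR NOT req AND NOT en AND vld
= NOT req AND NOT en
This depends on en, req, so it is not a constant.

contingent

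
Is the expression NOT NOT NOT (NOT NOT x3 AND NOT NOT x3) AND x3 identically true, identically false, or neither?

identically false

NOT NOT NOT (NOT NOT x3 AND NOT NOT x3) AND x3
= NOT (NOT NOT x3 AND NOT NOT x3) AND x3   (double negation)
= NOT NOT NOT x3 AND x3   (idempotence)
= NOT x3 AND x3   (double negation)
= FALSE   (complement)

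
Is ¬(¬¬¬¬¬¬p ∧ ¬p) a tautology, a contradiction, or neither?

¬(¬¬¬¬¬¬p ∧ ¬p)
= ¬(¬¬¬¬p ∧ ¬p)   (double negation)
= ¬¬¬p ∨ p   (De Morgan)
= ¬p ∨ p   (double negation)
= True   (complement)

tautology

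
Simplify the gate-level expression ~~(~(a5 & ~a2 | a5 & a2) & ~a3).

~a5 & ~a3

~~(~(a5 & ~a2 | a5 & a2) & ~a3)
= ~(a5 & ~a2 | a5 & a2) & ~a3   — double negation
= ~a5 & ~a3   — distribution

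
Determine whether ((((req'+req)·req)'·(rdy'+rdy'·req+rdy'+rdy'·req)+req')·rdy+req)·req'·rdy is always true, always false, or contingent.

((((req'+req)·req)'·(rdy'+rdy'·req+rdy'+rdy'·req)+req')·rdy+req)·req'·rdy
= ((((req'+req)·req)'·(rdy'+rdy'·req)+req')·rdy+req)·req'·rdy   (idempotence)
= ((((req'+req)·req)'·rdy'+req')·rdy+req)·req'·rdy   (absorption)
= ((req'·rdy'+req')·rdy+req)·req'·rdy   (complement / identity)
= (req'·rdy+req)·req'·rdy   (absorption)
= req'·rdy   (absorption)
This depends on rdy, req, so it is not a constant.

contingent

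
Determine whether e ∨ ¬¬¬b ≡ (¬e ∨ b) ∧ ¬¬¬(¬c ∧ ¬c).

E1: e ∨ ¬¬¬b
    = e ∨ ¬b   [double negation]
E2: (¬e ∨ b) ∧ ¬¬¬(¬c ∧ ¬c)
    = (¬e ∨ b) ∧ ¬¬(c ∨ c)   [De Morgan]
    = (¬e ∨ b) ∧ (c ∨ c)   [double negation]
    = (¬e ∨ b) ∧ c   [idempotence]
These differ: at b=0, c=0, e=1, E1 = 1 but E2 = 0.

No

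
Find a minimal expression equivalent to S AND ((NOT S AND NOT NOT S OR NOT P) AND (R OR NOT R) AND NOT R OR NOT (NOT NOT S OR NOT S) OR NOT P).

S AND ((NOT S AND NOT NOT S OR NOT P) AND (R OR NOT R) AND NOT R OR NOT (NOT NOT S OR NOT S) OR NOT P)
= S AND ((NOT S AND NOT NOT S OR NOT P) AND NOT R OR NOT (NOT NOT S OR NOT S) OR NOT P)
= S AND ((NOT S AND NOT NOT S OR NOT P) AND NOT R OR NOT S AND S OR NOT P)
= S AND ((NOT S AND S OR NOT P) AND NOT R OR NOT S AND S OR NOT P)
= S AND (NOT S AND S OR NOT P)
= S AND NOT P

S AND NOT P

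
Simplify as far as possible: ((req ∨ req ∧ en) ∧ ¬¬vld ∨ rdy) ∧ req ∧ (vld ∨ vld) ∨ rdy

req ∧ vld ∨ rdy

((req ∨ req ∧ en) ∧ ¬¬vld ∨ rdy) ∧ req ∧ (vld ∨ vld) ∨ rdy
= (req ∧ ¬¬vld ∨ rdy) ∧ req ∧ (vld ∨ vld) ∨ rdy   (absorption)
= (req ∧ vld ∨ rdy) ∧ req ∧ (vld ∨ vld) ∨ rdy   (double negation)
= (req ∧ vld ∨ rdy) ∧ req ∧ vld ∨ rdy   (idempotence)
= req ∧ vld ∨ rdy   (absorption)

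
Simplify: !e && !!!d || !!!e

!e

!e && !!!d || !!!e
= !e && !!!d || !e   — double negation
= !e && !d || !e   — double negation
= !e   — absorption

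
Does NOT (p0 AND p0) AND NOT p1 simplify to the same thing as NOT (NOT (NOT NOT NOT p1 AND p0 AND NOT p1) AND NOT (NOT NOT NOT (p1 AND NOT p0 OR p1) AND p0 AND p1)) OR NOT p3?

E1: NOT (p0 AND p0) AND NOT p1
    = NOT p0 AND NOT p1   (idempotence)
E2: NOT (NOT (NOT NOT NOT p1 AND p0 AND NOT p1) AND NOT (NOT NOT NOT (p1 AND NOT p0 OR p1) AND p0 AND p1)) OR NOT p3
    = NOT NOT NOT p1 AND p0 AND NOT p1 OR NOT NOT NOT (p1 AND NOT p0 OR p1) AND p0 AND p1 OR NOT p3   (De Morgan)
    = NOT NOT NOT p1 AND p0 AND NOT p1 OR NOT NOT NOT p1 AND p0 AND p1 OR NOT p3   (absorption)
    = NOT NOT NOT p1 AND p0 OR NOT p3   (distribution)
    = NOT p1 AND p0 OR NOT p3   (double negation)
These differ: at p0=1, p1=0, p3=0, E1 = 0 but E2 = 1.

No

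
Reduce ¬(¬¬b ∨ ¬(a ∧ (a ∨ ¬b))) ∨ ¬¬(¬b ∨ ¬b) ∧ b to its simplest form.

¬(¬¬b ∨ ¬(a ∧ (a ∨ ¬b))) ∨ ¬¬(¬b ∨ ¬b) ∧ b
= ¬b ∧ a ∧ (a ∨ ¬b) ∨ ¬¬(¬b ∨ ¬b) ∧ b   [De Morgan]
= ¬b ∧ a ∨ ¬¬(¬b ∨ ¬b) ∧ b   [absorption]
= ¬b ∧ a ∨ (¬b ∨ ¬b) ∧ b   [double negation]
= ¬b ∧ a ∨ ¬b ∧ b   [idempotence]
= ¬b ∧ a   [complement / identity]

¬b ∧ a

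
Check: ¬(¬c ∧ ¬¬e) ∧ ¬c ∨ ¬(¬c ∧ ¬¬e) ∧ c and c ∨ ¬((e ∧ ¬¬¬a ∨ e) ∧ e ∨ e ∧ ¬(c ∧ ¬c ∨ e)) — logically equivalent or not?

E1: ¬(¬c ∧ ¬¬e) ∧ ¬c ∨ ¬(¬c ∧ ¬¬e) ∧ c
    = ¬(¬c ∧ ¬¬e)
    = c ∨ ¬e
E2: c ∨ ¬((e ∧ ¬¬¬a ∨ e) ∧ e ∨ e ∧ ¬(c ∧ ¬c ∨ e))
    = c ∨ ¬((e ∧ ¬a ∨ e) ∧ e ∨ e ∧ ¬(c ∧ ¬c ∨ e))
    = c ∨ ¬(e ∧ e ∨ e ∧ ¬(c ∧ ¬c ∨ e))
    = c ∨ ¬(e ∧ e ∨ e ∧ ¬e)
    = c ∨ ¬e
Both reduce to c ∨ ¬e, so they are equivalent.

Yes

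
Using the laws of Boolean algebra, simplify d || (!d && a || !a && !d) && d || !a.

d || (!d && a || !a && !d) && d || !a
= d || !d && d || !a   (distribution)
= d || !a   (complement / identity)

d || !a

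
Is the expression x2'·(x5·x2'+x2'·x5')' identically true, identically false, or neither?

x2'·(x5·x2'+x2'·x5')'
= x2'·(x2')'
= x2'·x2
= 0

identically false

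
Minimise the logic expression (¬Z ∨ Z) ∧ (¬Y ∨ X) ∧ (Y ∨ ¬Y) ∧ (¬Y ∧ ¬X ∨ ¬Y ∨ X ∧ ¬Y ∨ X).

(¬Z ∨ Z) ∧ (¬Y ∨ X) ∧ (Y ∨ ¬Y) ∧ (¬Y ∧ ¬X ∨ ¬Y ∨ X ∧ ¬Y ∨ X)
= (¬Z ∨ Z) ∧ (¬Y ∨ X) ∧ (¬Y ∧ ¬X ∨ ¬Y ∨ X ∧ ¬Y ∨ X)
= (¬Z ∨ Z) ∧ (¬Y ∨ X) ∧ (¬Y ∧ ¬X ∨ ¬Y ∨ X)
= (¬Y ∨ X) ∧ (¬Y ∧ ¬X ∨ ¬Y ∨ X)
= (¬Y ∨ X) ∧ (¬Y ∨ X)
= ¬Y ∨ X

¬Y ∨ X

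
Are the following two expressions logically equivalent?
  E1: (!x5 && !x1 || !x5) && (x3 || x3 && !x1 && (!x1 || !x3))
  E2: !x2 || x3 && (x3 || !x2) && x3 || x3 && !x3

No

E1: (!x5 && !x1 || !x5) && (x3 || x3 && !x1 && (!x1 || !x3))
    = (!x5 && !x1 || !x5) && (x3 || x3 && !x1)   [absorption]
    = (!x5 && !x1 || !x5) && x3   [absorption]
    = !x5 && x3   [absorption]
E2: !x2 || x3 && (x3 || !x2) && x3 || x3 && !x3
    = !x2 || x3 && x3 || x3 && !x3   [absorption]
    = !x2 || x3   [distribution]
These differ: at x1=0, x2=0, x3=0, x5=1, E1 = 0 but E2 = 1.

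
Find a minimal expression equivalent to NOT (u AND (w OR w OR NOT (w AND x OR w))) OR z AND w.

NOT (u AND (w OR w OR NOT (w AND x OR w))) OR z AND w
= NOT (u AND (w OR NOT (w AND x OR w))) OR z AND w
= NOT (u AND (w OR NOT w)) OR z AND w
= NOT u OR z AND w

NOT u OR z AND w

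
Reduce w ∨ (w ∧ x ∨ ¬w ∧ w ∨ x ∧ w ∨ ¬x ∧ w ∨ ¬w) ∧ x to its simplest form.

w ∨ x

w ∨ (w ∧ x ∨ ¬w ∧ w ∨ x ∧ w ∨ ¬x ∧ w ∨ ¬w) ∧ x
= w ∨ (w ∧ x ∨ x ∧ w ∨ ¬x ∧ w ∨ ¬w) ∧ x   — complement / identity
= w ∨ (w ∧ x ∨ w ∨ ¬w) ∧ x   — distribution
= w ∨ (w ∨ ¬w) ∧ x   — absorption
= w ∨ x   — complement / identity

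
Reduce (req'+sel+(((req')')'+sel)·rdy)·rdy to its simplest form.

(req'+sel)·rdy

(req'+sel+(((req')')'+sel)·rdy)·rdy
= (req'+sel+(req'+sel)·rdy)·rdy   — double negation
= (req'+sel)·rdy   — absorption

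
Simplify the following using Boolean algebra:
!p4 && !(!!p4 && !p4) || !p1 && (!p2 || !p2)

!p4 || !p1 && !p2

!p4 && !(!!p4 && !p4) || !p1 && (!p2 || !p2)
= !p4 && (!p4 || p4) || !p1 && (!p2 || !p2)   (De Morgan)
= !p4 || !p1 && (!p2 || !p2)   (complement / identity)
= !p4 || !p1 && !p2   (idempotence)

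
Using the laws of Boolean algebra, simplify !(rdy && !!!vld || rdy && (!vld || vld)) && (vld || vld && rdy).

!rdy && vld

!(rdy && !!!vld || rdy && (!vld || vld)) && (vld || vld && rdy)
= !(rdy && !vld || rdy && (!vld || vld)) && (vld || vld && rdy)
= !(rdy && !vld || rdy) && (vld || vld && rdy)
= !(rdy && !vld || rdy) && vld
= !rdy && vld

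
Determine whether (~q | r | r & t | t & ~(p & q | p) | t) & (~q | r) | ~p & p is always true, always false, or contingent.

(~q | r | r & t | t & ~(p & q | p) | t) & (~q | r) | ~p & p
= (~q | r | r & t | t & ~p | t) & (~q | r) | ~p & p   — absorption
= (~q | r | r & t | t & ~p | t) & (~q | r)   — complement / identity
= (~q | r | t & ~p | t) & (~q | r)   — absorption
= (~q | r | t) & (~q | r)   — absorption
= ~q | r   — absorption
This depends on q, r, so it is not a constant.

contingent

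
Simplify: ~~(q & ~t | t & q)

~~(q & ~t | t & q)
= ~~q   (distribution)
= q   (double negation)

q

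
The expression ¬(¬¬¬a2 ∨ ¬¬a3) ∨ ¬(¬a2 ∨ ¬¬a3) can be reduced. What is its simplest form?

¬(¬¬¬a2 ∨ ¬¬a3) ∨ ¬(¬a2 ∨ ¬¬a3)
= ¬(¬a2 ∨ ¬¬a3) ∨ ¬(¬a2 ∨ ¬¬a3)   (double negation)
= ¬(¬a2 ∨ ¬¬a3)   (idempotence)
= a2 ∧ ¬a3   (De Morgan)

a2 ∧ ¬a3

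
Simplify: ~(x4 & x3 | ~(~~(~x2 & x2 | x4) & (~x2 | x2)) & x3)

~x3

~(x4 & x3 | ~(~~(~x2 & x2 | x4) & (~x2 | x2)) & x3)
= ~(x4 & x3 | ~~~(~x2 & x2 | x4) & x3)
= ~(x4 & x3 | ~~~x4 & x3)
= ~(x4 & x3 | ~x4 & x3)
= ~x3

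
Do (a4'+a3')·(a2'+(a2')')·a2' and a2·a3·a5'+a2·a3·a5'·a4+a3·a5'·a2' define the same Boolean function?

No

E1: (a4'+a3')·(a2'+(a2')')·a2'
    = (a4'+a3')·(a2'+a2)·a2'   — double negation
    = (a4'+a3')·a2'   — complement / identity
E2: a2·a3·a5'+a2·a3·a5'·a4+a3·a5'·a2'
    = a2·a3·a5'+a3·a5'·a2'   — absorption
    = a3·a5'   — distribution
These differ: at a2=0, a3=0, a4=0, a5=0, E1 = 1 but E2 = 0.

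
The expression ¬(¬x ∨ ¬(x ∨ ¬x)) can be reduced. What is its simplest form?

x

¬(¬x ∨ ¬(x ∨ ¬x))
= x ∧ (x ∨ ¬x)   — De Morgan
= x   — complement / identity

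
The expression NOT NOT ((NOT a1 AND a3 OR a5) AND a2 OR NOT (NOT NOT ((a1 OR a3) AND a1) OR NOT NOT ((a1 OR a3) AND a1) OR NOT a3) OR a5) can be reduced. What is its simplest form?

NOT NOT ((NOT a1 AND a3 OR a5) AND a2 OR NOT (NOT NOT ((a1 OR a3) AND a1) OR NOT NOT ((a1 OR a3) AND a1) OR NOT a3) OR a5)
= NOT NOT ((NOT a1 AND a3 OR a5) AND a2 OR NOT (NOT NOT ((a1 OR a3) AND a1) OR NOT a3) OR a5)   [idempotence]
= NOT NOT ((NOT a1 AND a3 OR a5) AND a2 OR NOT ((a1 OR a3) AND a1) AND a3 OR a5)   [De Morgan]
= (NOT a1 AND a3 OR a5) AND a2 OR NOT ((a1 OR a3) AND a1) AND a3 OR a5   [double negation]
= (NOT a1 AND a3 OR a5) AND a2 OR NOT a1 AND a3 OR a5   [absorption]
= NOT a1 AND a3 OR a5   [absorption]

NOT a1 AND a3 OR a5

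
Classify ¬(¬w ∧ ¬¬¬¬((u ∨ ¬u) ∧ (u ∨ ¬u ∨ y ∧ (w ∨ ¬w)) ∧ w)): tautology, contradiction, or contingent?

¬(¬w ∧ ¬¬¬¬((u ∨ ¬u) ∧ (u ∨ ¬u ∨ y ∧ (w ∨ ¬w)) ∧ w))
= ¬(¬w ∧ ¬¬¬¬((u ∨ ¬u) ∧ (u ∨ ¬u ∨ y) ∧ w))
= ¬(¬w ∧ ¬¬¬¬((u ∨ ¬u) ∧ w))
= ¬(¬w ∧ ¬¬¬¬w)
= w ∨ ¬¬¬w
= w ∨ ¬w
= True

tautology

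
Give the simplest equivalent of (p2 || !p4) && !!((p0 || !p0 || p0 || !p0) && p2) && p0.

(p2 || !p4) && !!((p0 || !p0 || p0 || !p0) && p2) && p0
= (p2 || !p4) && !!((p0 || !p0) && p2) && p0   [idempotence]
= (p2 || !p4) && (p0 || !p0) && p2 && p0   [double negation]
= (p2 || !p4) && p2 && p0   [complement / identity]
= p2 && p0   [absorption]

p2 && p0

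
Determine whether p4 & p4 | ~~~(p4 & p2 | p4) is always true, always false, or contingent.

always true

p4 & p4 | ~~~(p4 & p2 | p4)
= p4 & p4 | ~(p4 & p2 | p4)   — double negation
= p4 & p4 | ~p4   — absorption
= p4 | ~p4   — idempotence
= 1   — complement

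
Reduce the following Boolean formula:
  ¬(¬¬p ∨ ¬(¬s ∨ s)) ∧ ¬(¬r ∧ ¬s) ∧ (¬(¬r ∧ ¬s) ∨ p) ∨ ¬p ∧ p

¬p ∧ (r ∨ s)

¬(¬¬p ∨ ¬(¬s ∨ s)) ∧ ¬(¬r ∧ ¬s) ∧ (¬(¬r ∧ ¬s) ∨ p) ∨ ¬p ∧ p
= ¬(¬¬p ∨ ¬(¬s ∨ s)) ∧ ¬(¬r ∧ ¬s) ∨ ¬p ∧ p   [absorption]
= ¬(¬¬p ∨ ¬(¬s ∨ s)) ∧ (r ∨ s) ∨ ¬p ∧ p   [De Morgan]
= ¬p ∧ (¬s ∨ s) ∧ (r ∨ s) ∨ ¬p ∧ p   [De Morgan]
= ¬p ∧ (¬s ∨ s) ∧ (r ∨ s)   [complement / identity]
= ¬p ∧ (r ∨ s)   [complement / identity]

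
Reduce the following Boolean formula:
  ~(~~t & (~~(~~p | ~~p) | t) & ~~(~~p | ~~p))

~t | ~p

~(~~t & (~~(~~p | ~~p) | t) & ~~(~~p | ~~p))
= ~(~~t & ~~(~~p | ~~p))   [absorption]
= ~(~~t & ~~~~p)   [idempotence]
= ~(~~t & ~~p)   [double negation]
= ~t | ~p   [De Morgan]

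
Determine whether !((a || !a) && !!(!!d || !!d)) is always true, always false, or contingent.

!((a || !a) && !!(!!d || !!d))
= !((a || !a) && !!!!d)
= !!!!!d
= !!!d
= !d
This depends on d, so it is not a constant.

contingent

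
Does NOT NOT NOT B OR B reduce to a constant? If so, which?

yes, True

NOT NOT NOT B OR B
= NOT B OR B
= TRUE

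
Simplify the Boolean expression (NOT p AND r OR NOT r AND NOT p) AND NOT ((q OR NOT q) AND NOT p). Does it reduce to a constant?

(NOT p AND r OR NOT r AND NOT p) AND NOT ((q OR NOT q) AND NOT p)
= NOT p AND NOT ((q OR NOT q) AND NOT p)   (distribution)
= NOT p AND NOT NOT p   (complement / identity)
= NOT p AND p   (double negation)
= FALSE   (complement)

FALSE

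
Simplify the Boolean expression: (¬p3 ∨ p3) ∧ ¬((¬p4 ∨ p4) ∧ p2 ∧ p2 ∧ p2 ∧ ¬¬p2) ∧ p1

¬p2 ∧ p1

(¬p3 ∨ p3) ∧ ¬((¬p4 ∨ p4) ∧ p2 ∧ p2 ∧ p2 ∧ ¬¬p2) ∧ p1
= ¬((¬p4 ∨ p4) ∧ p2 ∧ p2 ∧ p2 ∧ ¬¬p2) ∧ p1   [complement / identity]
= ¬(p2 ∧ p2 ∧ p2 ∧ ¬¬p2) ∧ p1   [complement / identity]
= ¬(p2 ∧ p2 ∧ p2 ∧ p2) ∧ p1   [double negation]
= ¬(p2 ∧ p2) ∧ p1   [idempotence]
= ¬p2 ∧ p1   [idempotence]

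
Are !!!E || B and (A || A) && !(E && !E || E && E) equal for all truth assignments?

No

E1: !!!E || B
    = !E || B   — double negation
E2: (A || A) && !(E && !E || E && E)
    = (A || A) && !E   — distribution
    = A && !E   — idempotence
These differ: at A=0, B=1, E=0, E1 = 1 but E2 = 0.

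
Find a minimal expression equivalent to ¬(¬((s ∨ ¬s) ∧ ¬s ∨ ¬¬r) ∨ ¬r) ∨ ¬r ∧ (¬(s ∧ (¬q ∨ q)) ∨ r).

¬s ∨ r

¬(¬((s ∨ ¬s) ∧ ¬s ∨ ¬¬r) ∨ ¬r) ∨ ¬r ∧ (¬(s ∧ (¬q ∨ q)) ∨ r)
= ¬(¬((s ∨ ¬s) ∧ ¬s ∨ r) ∨ ¬r) ∨ ¬r ∧ (¬(s ∧ (¬q ∨ q)) ∨ r)   [double negation]
= ¬(¬((s ∨ ¬s) ∧ ¬s ∨ r) ∨ ¬r) ∨ ¬r ∧ (¬s ∨ r)   [complement / identity]
= ((s ∨ ¬s) ∧ ¬s ∨ r) ∧ r ∨ ¬r ∧ (¬s ∨ r)   [De Morgan]
= (¬s ∨ r) ∧ r ∨ ¬r ∧ (¬s ∨ r)   [complement / identity]
= ¬s ∨ r   [distribution]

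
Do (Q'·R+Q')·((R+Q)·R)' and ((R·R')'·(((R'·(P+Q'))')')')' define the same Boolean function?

E1: (Q'·R+Q')·((R+Q)·R)'
    = (Q'·R+Q')·R'   (absorption)
    = Q'·R'   (absorption)
E2: ((R·R')'·(((R'·(P+Q'))')')')'
    = ((R·R')'·(R'·(P+Q'))')'   (double negation)
    = R·R'+R'·(P+Q')   (De Morgan)
    = R'·(P+Q')   (complement / identity)
These differ: at P=1, Q=1, R=0, E1 = 0 but E2 = 1.

No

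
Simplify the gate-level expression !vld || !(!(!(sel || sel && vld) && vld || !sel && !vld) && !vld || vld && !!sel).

!vld || !sel

!vld || !(!(!(sel || sel && vld) && vld || !sel && !vld) && !vld || vld && !!sel)
= !vld || !(!(!sel && vld || !sel && !vld) && !vld || vld && !!sel)   — absorption
= !vld || !(!!sel && !vld || vld && !!sel)   — distribution
= !vld || !!!sel   — distribution
= !vld || !sel   — double negation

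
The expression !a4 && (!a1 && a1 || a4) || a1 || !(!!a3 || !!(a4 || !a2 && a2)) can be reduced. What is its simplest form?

!a4 && (!a1 && a1 || a4) || a1 || !(!!a3 || !!(a4 || !a2 && a2))
= !a4 && a4 || a1 || !(!!a3 || !!(a4 || !a2 && a2))   [complement / identity]
= a1 || !(!!a3 || !!(a4 || !a2 && a2))   [complement / identity]
= a1 || !a3 && !(a4 || !a2 && a2)   [De Morgan]
= a1 || !a3 && !a4   [complement / identity]

a1 || !a3 && !a4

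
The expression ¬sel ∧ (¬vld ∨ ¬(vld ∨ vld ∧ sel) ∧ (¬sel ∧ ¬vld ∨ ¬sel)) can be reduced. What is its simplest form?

¬sel ∧ (¬vld ∨ ¬(vld ∨ vld ∧ sel) ∧ (¬sel ∧ ¬vld ∨ ¬sel))
= ¬sel ∧ (¬vld ∨ ¬(vld ∨ vld ∧ sel) ∧ ¬sel)   [absorption]
= ¬sel ∧ (¬vld ∨ ¬vld ∧ ¬sel)   [absorption]
= ¬sel ∧ ¬vld   [absorption]

¬sel ∧ ¬vld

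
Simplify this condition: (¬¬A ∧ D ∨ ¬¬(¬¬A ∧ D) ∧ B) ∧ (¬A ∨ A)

(¬¬A ∧ D ∨ ¬¬(¬¬A ∧ D) ∧ B) ∧ (¬A ∨ A)
= ¬¬A ∧ D ∨ ¬¬(¬¬A ∧ D) ∧ B
= ¬¬A ∧ D ∨ ¬¬A ∧ D ∧ B
= ¬¬A ∧ D
= A ∧ D

A ∧ D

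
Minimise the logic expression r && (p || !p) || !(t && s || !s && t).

r || !t

r && (p || !p) || !(t && s || !s && t)
= r || !(t && s || !s && t)
= r || !t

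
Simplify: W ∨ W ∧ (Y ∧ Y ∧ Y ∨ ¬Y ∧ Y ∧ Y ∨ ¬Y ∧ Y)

W

W ∨ W ∧ (Y ∧ Y ∧ Y ∨ ¬Y ∧ Y ∧ Y ∨ ¬Y ∧ Y)
= W ∨ W ∧ (Y ∧ Y ∨ ¬Y ∧ Y)   [distribution]
= W ∨ W ∧ Y   [distribution]
= W   [absorption]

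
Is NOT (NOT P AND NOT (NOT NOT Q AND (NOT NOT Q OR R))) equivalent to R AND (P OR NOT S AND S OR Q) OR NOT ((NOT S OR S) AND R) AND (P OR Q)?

E1: NOT (NOT P AND NOT (NOT NOT Q AND (NOT NOT Q OR R)))
    = NOT (NOT P AND NOT NOT NOT Q)   (absorption)
    = NOT (NOT P AND NOT Q)   (double negation)
    = P OR Q   (De Morgan)
E2: R AND (P OR NOT S AND S OR Q) OR NOT ((NOT S OR S) AND R) AND (P OR Q)
    = R AND (P OR NOT S AND S OR Q) OR NOT R AND (P OR Q)   (complement / identity)
    = R AND (P OR Q) OR NOT R AND (P OR Q)   (complement / identity)
    = P OR Q   (distribution)
Both reduce to P OR Q, so they are equivalent.

Yes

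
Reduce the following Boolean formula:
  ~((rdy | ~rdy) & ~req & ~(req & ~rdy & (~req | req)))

req

~((rdy | ~rdy) & ~req & ~(req & ~rdy & (~req | req)))
= ~(~req & ~(req & ~rdy & (~req | req)))
= req | req & ~rdy & (~req | req)
= req | req & ~rdy
= req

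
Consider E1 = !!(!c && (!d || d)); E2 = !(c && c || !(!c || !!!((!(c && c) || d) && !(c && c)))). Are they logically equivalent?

E1: !!(!c && (!d || d))
    = !!!c
    = !c
E2: !(c && c || !(!c || !!!((!(c && c) || d) && !(c && c))))
    = !(c && c || !(!c || !!!!(c && c)))
    = !(c && c || c && !!!(c && c))
    = !(c && c || c && !!!c)
    = !(c && c || c && !c)
    = !c
Both reduce to !c, so they are equivalent.

Yes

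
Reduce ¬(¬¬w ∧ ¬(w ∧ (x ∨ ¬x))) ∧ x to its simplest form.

x

¬(¬¬w ∧ ¬(w ∧ (x ∨ ¬x))) ∧ x
= (¬w ∨ w ∧ (x ∨ ¬x)) ∧ x   (De Morgan)
= (¬w ∨ w) ∧ x   (complement / identity)
= x   (complement / identity)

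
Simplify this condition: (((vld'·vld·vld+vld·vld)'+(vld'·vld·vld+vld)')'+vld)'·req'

(((vld'·vld·vld+vld·vld)'+(vld'·vld·vld+vld)')'+vld)'·req'
= ((vld'·vld·vld+vld·vld)·(vld'·vld·vld+vld)+vld)'·req'   [De Morgan]
= (vld'·vld·vld+vld·vld·vld+vld)'·req'   [distribution]
= (vld·vld+vld)'·req'   [distribution]
= (vld+vld)'·req'   [idempotence]
= vld'·req'   [idempotence]

vld'·req'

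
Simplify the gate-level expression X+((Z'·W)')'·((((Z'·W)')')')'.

X+Z'·W

X+((Z'·W)')'·((((Z'·W)')')')'
= X+((Z'·W)')'·((Z'·W)')'   — double negation
= X+((Z'·W)')'   — idempotence
= X+Z'·W   — double negation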